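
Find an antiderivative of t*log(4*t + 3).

t**2*log(4*t + 3)/2 - t**2/4 + 3*t/8 - 9*log(4*t + 3)/32 + C

Use integration by parts with u = log(4*t + 3), dv = t dt.
Then du = 4/(4*t + 3) dt and v = t**2/2.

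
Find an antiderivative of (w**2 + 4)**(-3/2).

w/(4*sqrt(w**2 + 4)) + C

Substitute w = 2·tan(θ), so dw = 2·sec(θ)^2 dθ and the radical becomes sqrt(w**2 + 4) = 2·sec(θ) by the Pythagorean identity.
Integrate the resulting trig expression in θ, then back-substitute tan(θ) = w/2, sec(θ) = sqrt(w**2 + 4)/2 (absorbing any constant into C).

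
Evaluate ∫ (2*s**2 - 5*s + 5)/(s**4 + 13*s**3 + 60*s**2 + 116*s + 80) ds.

Factor the denominator: (s + 2)**2*(s + 4)*(s + 5).
Partial-fraction decomposition: -80/(9*(s + 5)) + 57/(4*(s + 4)) - 193/(36*(s + 2)) + 23/(6*(s + 2)**2).
Integrate each term; A/(s−a) gives A·log|s−a|; A/(s−a)² gives −A/(s−a).

-193*log(s + 2)/36 + 57*log(s + 4)/4 - 80*log(s + 5)/9 - 23/(6*s + 12) + C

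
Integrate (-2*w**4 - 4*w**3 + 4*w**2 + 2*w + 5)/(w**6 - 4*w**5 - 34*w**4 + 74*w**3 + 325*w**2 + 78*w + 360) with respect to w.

Factor the denominator: (w - 6)*(w - 5)*(w + 3)*(w + 4)*(w**2 + 1).
Partial-fraction decomposition: (1229*w + 48)/(81770*(w**2 + 1)) + 13/(102*(w + 4)) - 19/(720*(w + 3)) + 545/(624*(w - 5)) - 659/(666*(w - 6)).
Integrate each term; A/(w−a) gives A·log|w−a|; the (Bw+D)/(w²+p²) term gives a log and an atan.

-659*log(w - 6)/666 + 545*log(w - 5)/624 - 19*log(w + 3)/720 + 13*log(w + 4)/102 + 1229*log(w**2 + 1)/163540 + 24*atan(w)/40885 + C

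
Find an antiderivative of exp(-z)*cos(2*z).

Let I denote the integral. Integrate by parts with u = cos(2*z), dv = exp(-z) dz, so v = -exp(-z): I = -exp(-z)*cos(2*z) − 2·∫ exp(-z)*sin(2*z) dz.
Apply parts again with u = sin(2*z), dv = exp(-z) dz: ∫ exp(-z)*sin(2*z) dz = -exp(-z)*sin(2*z) + 2·I. Substituting back brings back I: I = 2*exp(-z)*sin(2*z) - exp(-z)*cos(2*z) − 4·I.
Solving for I: (1 + 4)·I equals the remaining terms, so I = (1/5)·(2*exp(-z)*sin(2*z) - exp(-z)*cos(2*z)).

2*exp(-z)*sin(2*z)/5 - exp(-z)*cos(2*z)/5 + C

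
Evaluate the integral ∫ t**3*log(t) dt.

Use integration by parts with u = log(t), dv = t**3 dt.
Then du = 1/t dt and v = t**4/4.

t**4*log(t)/4 - t**4/16 + C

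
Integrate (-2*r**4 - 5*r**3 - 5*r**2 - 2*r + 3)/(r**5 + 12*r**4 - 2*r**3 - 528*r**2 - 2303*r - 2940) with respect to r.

Factor the denominator: (r - 7)*(r + 3)*(r + 4)*(r + 5)*(r + 7).
Partial-fraction decomposition: -1105/(112*(r + 7)) + 737/(48*(r + 5)) - 87/(11*(r + 4)) + 63/(80*(r + 3)) - 6773/(18480*(r - 7)).
Integrate each term: A/(r−a) contributes A·log|r−a|.

-6773*log(r - 7)/18480 + 63*log(r + 3)/80 - 87*log(r + 4)/11 + 737*log(r + 5)/48 - 1105*log(r + 7)/112 + C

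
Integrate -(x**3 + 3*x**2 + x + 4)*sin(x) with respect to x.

Use integration by parts with u = x**3 + 3*x**2 + x + 4, dv = -sin(x) dx, so v = cos(x).
Apply parts 3 times (tabular method): alternate signs, differentiate u down to 0, integrate dv up.

x**3*cos(x) - 3*x**2*sin(x) + 3*x**2*cos(x) - 6*x*sin(x) - 5*x*cos(x) + 5*sin(x) - 2*cos(x) + C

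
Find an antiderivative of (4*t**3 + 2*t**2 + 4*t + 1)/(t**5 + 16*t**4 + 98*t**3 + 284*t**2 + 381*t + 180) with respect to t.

Factor the denominator: (t + 1)*(t + 3)**2*(t + 4)*(t + 5).
Partial-fraction decomposition: -469/(16*(t + 5)) + 239/(3*(t + 4)) - 201/(4*(t + 3)) + 101/(4*(t + 3)**2) - 5/(48*(t + 1)).
Integrate each term; A/(t−a) gives A·log|t−a|; A/(t−a)² gives −A/(t−a).

-5*log(t + 1)/48 - 201*log(t + 3)/4 + 239*log(t + 4)/3 - 469*log(t + 5)/16 - 101/(4*t + 12) + C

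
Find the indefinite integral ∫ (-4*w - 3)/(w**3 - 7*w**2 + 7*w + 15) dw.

Factor the denominator: (w - 5)*(w - 3)*(w + 1).
Partial-fraction decomposition: 1/(24*(w + 1)) + 15/(8*(w - 3)) - 23/(12*(w - 5)).
Integrate each term: A/(w−a) contributes A·log|w−a|.

-23*log(w - 5)/12 + 15*log(w - 3)/8 + log(w + 1)/24 + C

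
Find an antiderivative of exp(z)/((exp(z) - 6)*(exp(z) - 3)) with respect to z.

Let u = e^z, du = e^z dz.
The integral becomes ∫ du/((u-6)(u-3)); decompose into partial fractions.

log(exp(z) - 6)/3 - log(exp(z) - 3)/3 + C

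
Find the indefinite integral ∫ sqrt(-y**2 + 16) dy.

y*sqrt(-y**2 + 16)/2 + 8*asin(y/4) + C

Substitute y = 4·sin(θ), so dy = 4·cos(θ) dθ and the radical becomes sqrt(-y**2 + 16) = 4·cos(θ) by the Pythagorean identity.
Integrate the resulting trig expression in θ, then back-substitute θ = asin(y/4), sin(θ) = y/4, cos(θ) = sqrt(-y**2 + 16)/4 (absorbing any constant into C).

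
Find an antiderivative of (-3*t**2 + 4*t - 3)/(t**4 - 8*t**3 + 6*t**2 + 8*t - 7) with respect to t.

Factor the denominator: (t - 7)*(t - 1)**2*(t + 1).
Partial-fraction decomposition: 5/(16*(t + 1)) + 1/(9*(t - 1)) + 1/(6*(t - 1)**2) - 61/(144*(t - 7)).
Integrate each term; A/(t−a) gives A·log|t−a|; A/(t−a)² gives −A/(t−a).

-61*log(t - 7)/144 + log(t - 1)/9 + 5*log(t + 1)/16 - 1/(6*t - 6) + C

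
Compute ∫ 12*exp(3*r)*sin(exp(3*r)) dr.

-4*cos(exp(3*r)) + C

Let u = exp(3*r), so du = (3*exp(3*r)) dr.
Rewriting, the integral becomes 4·∫ sin(u) du = 4·-cos(u).
Substituting back, u = exp(3*r).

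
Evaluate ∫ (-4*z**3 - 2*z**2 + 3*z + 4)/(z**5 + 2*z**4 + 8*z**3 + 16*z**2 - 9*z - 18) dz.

Factor the denominator: (z - 1)*(z + 1)*(z + 2)*(z**2 + 9).
Partial-fraction decomposition: -(56*z + 395)/(130*(z**2 + 9)) + 22/(39*(z + 2)) - 3/(20*(z + 1)) + 1/(60*(z - 1)).
Integrate each term; A/(z−a) gives A·log|z−a|; the (Bz+D)/(z²+p²) term gives a log and an atan.

log(z - 1)/60 - 3*log(z + 1)/20 + 22*log(z + 2)/39 - 14*log(z**2 + 9)/65 - 79*atan(z/3)/78 + C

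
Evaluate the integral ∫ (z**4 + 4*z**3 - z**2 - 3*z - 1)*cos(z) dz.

Use integration by parts with u = z**4 + 4*z**3 - z**2 - 3*z - 1, dv = cos(z) dz, so v = sin(z).
Apply parts 4 times (tabular method): alternate signs, differentiate u down to 0, integrate dv up.

z**4*sin(z) + 4*z**3*sin(z) + 4*z**3*cos(z) - 13*z**2*sin(z) + 12*z**2*cos(z) - 27*z*sin(z) - 26*z*cos(z) + 25*sin(z) - 27*cos(z) + C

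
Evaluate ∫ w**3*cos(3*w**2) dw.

w**2*sin(3*w**2)/6 + cos(3*w**2)/18 + C

Let u = w², du = 2w dw; rewrite as (1/2)∫ u^1·cos(3u) du.
Now integrate by parts 1 time.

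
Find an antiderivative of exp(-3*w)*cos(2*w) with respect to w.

2*exp(-3*w)*sin(2*w)/13 - 3*exp(-3*w)*cos(2*w)/13 + C

Let I denote the integral. Integrate by parts with u = cos(2*w), dv = exp(-3*w) dw, so v = -exp(-3*w)/3: I = -exp(-3*w)*cos(2*w)/3 − (2/3)·∫ exp(-3*w)*sin(2*w) dw.
Apply parts again with u = sin(2*w), dv = exp(-3*w) dw: ∫ exp(-3*w)*sin(2*w) dw = -exp(-3*w)*sin(2*w)/3 + (2/3)·I. Substituting back brings back I: I = 2*exp(-3*w)*sin(2*w)/9 - exp(-3*w)*cos(2*w)/3 − (4/9)·I.
Solving for I: (1 + 4/9)·I equals the remaining terms, so I = (9/13)·(2*exp(-3*w)*sin(2*w)/9 - exp(-3*w)*cos(2*w)/3).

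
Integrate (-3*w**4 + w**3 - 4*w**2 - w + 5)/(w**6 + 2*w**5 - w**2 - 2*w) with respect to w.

-5*log(w)/2 - log(w - 1)/6 - log(w + 1)/2 + 13*log(w + 2)/6 + log(w**2 + 1)/2 + atan(w) + C

Factor the denominator: w*(w - 1)*(w + 1)*(w + 2)*(w**2 + 1).
Partial-fraction decomposition: (w + 1)/(w**2 + 1) + 13/(6*(w + 2)) - 1/(2*(w + 1)) - 1/(6*(w - 1)) - 5/(2*w).
Integrate each term; A/(w−a) gives A·log|w−a|; the (Bw+D)/(w²+p²) term gives a log and an atan.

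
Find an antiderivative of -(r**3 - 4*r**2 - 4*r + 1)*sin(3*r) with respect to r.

Use integration by parts with u = r**3 - 4*r**2 - 4*r + 1, dv = -sin(3*r) dr, so v = cos(3*r)/3.
Apply parts 3 times (tabular method): alternate signs, differentiate u down to 0, integrate dv up.

r**3*cos(3*r)/3 - r**2*sin(3*r)/3 - 4*r**2*cos(3*r)/3 + 8*r*sin(3*r)/9 - 14*r*cos(3*r)/9 + 14*sin(3*r)/27 + 17*cos(3*r)/27 + C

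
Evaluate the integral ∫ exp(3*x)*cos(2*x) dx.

Let I denote the integral. Integrate by parts with u = cos(2*x), dv = exp(3*x) dx, so v = exp(3*x)/3: I = exp(3*x)*cos(2*x)/3 + (2/3)·∫ exp(3*x)*sin(2*x) dx.
Apply parts again with u = sin(2*x), dv = exp(3*x) dx: ∫ exp(3*x)*sin(2*x) dx = exp(3*x)*sin(2*x)/3 − (2/3)·I. Substituting back brings back I: I = 2*exp(3*x)*sin(2*x)/9 + exp(3*x)*cos(2*x)/3 − (4/9)·I.
Solving for I: (1 + 4/9)·I equals the remaining terms, so I = (9/13)·(2*exp(3*x)*sin(2*x)/9 + exp(3*x)*cos(2*x)/3).

2*exp(3*x)*sin(2*x)/13 + 3*exp(3*x)*cos(2*x)/13 + C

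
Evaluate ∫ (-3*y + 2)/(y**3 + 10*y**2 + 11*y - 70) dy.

-4*log(y - 2)/63 - 17*log(y + 5)/14 + 23*log(y + 7)/18 + C

Factor the denominator: (y - 2)*(y + 5)*(y + 7).
Partial-fraction decomposition: 23/(18*(y + 7)) - 17/(14*(y + 5)) - 4/(63*(y - 2)).
Integrate each term: A/(y−a) contributes A·log|y−a|.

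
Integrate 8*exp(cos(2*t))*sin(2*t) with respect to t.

-4*exp(cos(2*t)) + C

Let u = cos(2*t), so du = (-2*sin(2*t)) dt.
Rewriting, the integral becomes -4·∫ e^u du = -4·e^u.
Substituting back, u = cos(2*t).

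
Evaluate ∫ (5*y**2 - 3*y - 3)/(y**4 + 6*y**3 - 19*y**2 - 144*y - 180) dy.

Factor the denominator: (y - 5)*(y + 2)*(y + 3)*(y + 6).
Partial-fraction decomposition: -65/(44*(y + 6)) + 17/(8*(y + 3)) - 23/(28*(y + 2)) + 107/(616*(y - 5)).
Integrate each term: A/(y−a) contributes A·log|y−a|.

107*log(y - 5)/616 - 23*log(y + 2)/28 + 17*log(y + 3)/8 - 65*log(y + 6)/44 + C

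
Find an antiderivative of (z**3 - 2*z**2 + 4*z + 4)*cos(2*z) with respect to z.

z**3*sin(2*z)/2 - z**2*sin(2*z) + 3*z**2*cos(2*z)/4 + 5*z*sin(2*z)/4 - z*cos(2*z) + 5*sin(2*z)/2 + 5*cos(2*z)/8 + C

Use integration by parts with u = z**3 - 2*z**2 + 4*z + 4, dv = cos(2*z) dz, so v = sin(2*z)/2.
Apply parts 3 times (tabular method): alternate signs, differentiate u down to 0, integrate dv up.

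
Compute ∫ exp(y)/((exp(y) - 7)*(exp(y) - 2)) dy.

Let u = e^y, du = e^y dy.
The integral becomes ∫ du/((u-7)(u-2)); decompose into partial fractions.

log(exp(y) - 7)/5 - log(exp(y) - 2)/5 + C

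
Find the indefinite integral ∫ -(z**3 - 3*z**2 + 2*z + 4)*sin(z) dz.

z**3*cos(z) - 3*z**2*sin(z) - 3*z**2*cos(z) + 6*z*sin(z) - 4*z*cos(z) + 4*sin(z) + 10*cos(z) + C

Use integration by parts with u = z**3 - 3*z**2 + 2*z + 4, dv = -sin(z) dz, so v = cos(z).
Apply parts 3 times (tabular method): alternate signs, differentiate u down to 0, integrate dv up.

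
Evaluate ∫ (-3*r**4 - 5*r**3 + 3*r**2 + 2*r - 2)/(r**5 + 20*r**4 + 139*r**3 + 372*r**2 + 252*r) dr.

Factor the denominator: r*(r + 1)*(r + 6)**2*(r + 7).
Partial-fraction decomposition: -5357/(42*(r + 7)) + 56053/(450*(r + 6)) - 1357/(15*(r + 6)**2) - 1/(150*(r + 1)) - 1/(126*r).
Integrate each term; A/(r−a) gives A·log|r−a|; A/(r−a)² gives −A/(r−a).

-log(r)/126 - log(r + 1)/150 + 56053*log(r + 6)/450 - 5357*log(r + 7)/42 + 1357/(15*r + 90) + C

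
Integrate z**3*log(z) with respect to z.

z**4*log(z)/4 - z**4/16 + C

Use integration by parts with u = log(z), dv = z**3 dz.
Then du = 1/z dz and v = z**4/4.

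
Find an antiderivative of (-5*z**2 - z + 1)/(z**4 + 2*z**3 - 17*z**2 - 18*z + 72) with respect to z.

Factor the denominator: (z - 3)*(z - 2)*(z + 3)*(z + 4).
Partial-fraction decomposition: 25/(14*(z + 4)) - 41/(30*(z + 3)) + 7/(10*(z - 2)) - 47/(42*(z - 3)).
Integrate each term: A/(z−a) contributes A·log|z−a|.

-47*log(z - 3)/42 + 7*log(z - 2)/10 - 41*log(z + 3)/30 + 25*log(z + 4)/14 + C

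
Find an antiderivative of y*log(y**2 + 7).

Let u = y**2 + 7, so du = (2*y) dy.
The integral becomes (1/2)·∫ log(u) du; integrate by parts with u′=log(u), dv′=du.

y**2*log(y**2 + 7)/2 - y**2/2 + 7*log(y**2 + 7)/2 + C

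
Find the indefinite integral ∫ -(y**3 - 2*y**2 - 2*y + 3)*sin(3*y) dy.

y**3*cos(3*y)/3 - y**2*sin(3*y)/3 - 2*y**2*cos(3*y)/3 + 4*y*sin(3*y)/9 - 8*y*cos(3*y)/9 + 8*sin(3*y)/27 + 31*cos(3*y)/27 + C

Use integration by parts with u = y**3 - 2*y**2 - 2*y + 3, dv = -sin(3*y) dy, so v = cos(3*y)/3.
Apply parts 3 times (tabular method): alternate signs, differentiate u down to 0, integrate dv up.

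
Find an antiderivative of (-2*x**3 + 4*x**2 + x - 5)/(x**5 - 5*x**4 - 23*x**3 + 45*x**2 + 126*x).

Factor the denominator: x*(x - 7)*(x - 3)*(x + 2)*(x + 3).
Partial-fraction decomposition: 41/(90*(x + 3)) - 5/(18*(x + 2)) + 1/(18*(x - 3)) - 61/(315*(x - 7)) - 5/(126*x).
Integrate each term: A/(x−a) contributes A·log|x−a|.

-5*log(x)/126 - 61*log(x - 7)/315 + log(x - 3)/18 - 5*log(x + 2)/18 + 41*log(x + 3)/90 + C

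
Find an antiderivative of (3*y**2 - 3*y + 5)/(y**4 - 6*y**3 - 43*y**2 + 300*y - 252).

Factor the denominator: (y - 6)**2*(y - 1)*(y + 7).
Partial-fraction decomposition: -173/(1352*(y + 7)) + 1/(40*(y - 1)) + 87/(845*(y - 6)) + 19/(13*(y - 6)**2).
Integrate each term; A/(y−a) gives A·log|y−a|; A/(y−a)² gives −A/(y−a).

87*log(y - 6)/845 + log(y - 1)/40 - 173*log(y + 7)/1352 - 19/(13*y - 78) + C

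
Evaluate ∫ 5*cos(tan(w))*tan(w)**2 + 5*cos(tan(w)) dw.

5*sin(tan(w)) + C

Let u = tan(w), so du = (tan(w)**2 + 1) dw.
Rewriting, the integral becomes 5·∫ cos(u) du = 5·sin(u).
Substituting back, u = tan(w).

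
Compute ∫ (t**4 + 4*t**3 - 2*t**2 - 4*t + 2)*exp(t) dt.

Use integration by parts with u = t**4 + 4*t**3 - 2*t**2 - 4*t + 2, dv = exp(t) dt, so v = exp(t).
Apply parts 4 times (tabular method): alternate signs, differentiate u down to 0, integrate dv up.

(t**4 - 2*t**2 + 2)*exp(t) + C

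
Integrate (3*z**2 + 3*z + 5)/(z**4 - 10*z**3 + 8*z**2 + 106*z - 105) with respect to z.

Factor the denominator: (z - 7)*(z - 5)*(z - 1)*(z + 3).
Partial-fraction decomposition: -23/(320*(z + 3)) + 11/(96*(z - 1)) - 95/(64*(z - 5)) + 173/(120*(z - 7)).
Integrate each term: A/(z−a) contributes A·log|z−a|.

173*log(z - 7)/120 - 95*log(z - 5)/64 + 11*log(z - 1)/96 - 23*log(z + 3)/320 + C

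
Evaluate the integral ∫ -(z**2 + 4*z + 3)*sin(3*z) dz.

z**2*cos(3*z)/3 - 2*z*sin(3*z)/9 + 4*z*cos(3*z)/3 - 4*sin(3*z)/9 + 25*cos(3*z)/27 + C

Use integration by parts with u = z**2 + 4*z + 3, dv = -sin(3*z) dz, so v = cos(3*z)/3.
Apply parts 2 times (tabular method): alternate signs, differentiate u down to 0, integrate dv up.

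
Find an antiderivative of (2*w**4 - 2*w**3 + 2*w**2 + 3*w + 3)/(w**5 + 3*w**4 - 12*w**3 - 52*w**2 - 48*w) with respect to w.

Factor the denominator: w*(w - 4)*(w + 2)**2*(w + 3).
Partial-fraction decomposition: 76/(7*(w + 3)) - 83/(9*(w + 2)) + 53/(12*(w + 2)**2) + 431/(1008*(w - 4)) - 1/(16*w).
Integrate each term; A/(w−a) gives A·log|w−a|; A/(w−a)² gives −A/(w−a).

-log(w)/16 + 431*log(w - 4)/1008 - 83*log(w + 2)/9 + 76*log(w + 3)/7 - 53/(12*w + 24) + C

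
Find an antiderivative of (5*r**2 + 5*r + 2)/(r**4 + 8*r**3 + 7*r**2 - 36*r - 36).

4*log(r - 2)/15 - log(r + 1)/15 + 16*log(r + 3)/15 - 19*log(r + 6)/15 + C

Factor the denominator: (r - 2)*(r + 1)*(r + 3)*(r + 6).
Partial-fraction decomposition: -19/(15*(r + 6)) + 16/(15*(r + 3)) - 1/(15*(r + 1)) + 4/(15*(r - 2)).
Integrate each term: A/(r−a) contributes A·log|r−a|.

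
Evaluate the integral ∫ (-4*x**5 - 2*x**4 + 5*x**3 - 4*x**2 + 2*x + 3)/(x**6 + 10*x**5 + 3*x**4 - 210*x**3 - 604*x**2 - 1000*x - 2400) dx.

-734*log(x - 5)/1595 - 71*log(x + 4)/8 + 5259*log(x + 5)/145 - 27279*log(x + 6)/880 + 151*log(x**2 + 4)/4640 + 177*atan(x/2)/2320 + C

Factor the denominator: (x - 5)*(x + 4)*(x + 5)*(x + 6)*(x**2 + 4).
Partial-fraction decomposition: (151*x + 354)/(2320*(x**2 + 4)) - 27279/(880*(x + 6)) + 5259/(145*(x + 5)) - 71/(8*(x + 4)) - 734/(1595*(x - 5)).
Integrate each term; A/(x−a) gives A·log|x−a|; the (Bx+D)/(x²+p²) term gives a log and an atan.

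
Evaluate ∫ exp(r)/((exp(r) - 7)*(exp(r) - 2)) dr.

Let u = e^r, du = e^r dr.
The integral becomes ∫ du/((u-7)(u-2)); decompose into partial fractions.

log(exp(r) - 7)/5 - log(exp(r) - 2)/5 + C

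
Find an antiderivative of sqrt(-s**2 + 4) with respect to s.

s*sqrt(-s**2 + 4)/2 + 2*asin(s/2) + C

Substitute s = 2·sin(θ), so ds = 2·cos(θ) dθ and the radical becomes sqrt(-s**2 + 4) = 2·cos(θ) by the Pythagorean identity.
Integrate the resulting trig expression in θ, then back-substitute θ = asin(s/2), sin(θ) = s/2, cos(θ) = sqrt(-s**2 + 4)/2 (absorbing any constant into C).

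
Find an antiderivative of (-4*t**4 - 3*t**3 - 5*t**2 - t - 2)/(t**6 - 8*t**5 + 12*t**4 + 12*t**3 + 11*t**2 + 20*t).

Factor the denominator: t*(t - 5)*(t - 4)*(t + 1)*(t**2 + 1).
Partial-fraction decomposition: (4*t + 33)/(442*(t**2 + 1)) + 7/(60*(t + 1)) + 651/(170*(t - 4)) - 3007/(780*(t - 5)) - 1/(10*t).
Integrate each term; A/(t−a) gives A·log|t−a|; the (Bt+D)/(t²+p²) term gives a log and an atan.

-log(t)/10 - 3007*log(t - 5)/780 + 651*log(t - 4)/170 + 7*log(t + 1)/60 + log(t**2 + 1)/221 + 33*atan(t)/442 + C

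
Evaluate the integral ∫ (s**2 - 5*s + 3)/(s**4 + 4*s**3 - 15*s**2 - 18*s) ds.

Factor the denominator: s*(s - 3)*(s + 1)*(s + 6).
Partial-fraction decomposition: -23/(90*(s + 6)) + 9/(20*(s + 1)) - 1/(36*(s - 3)) - 1/(6*s).
Integrate each term: A/(s−a) contributes A·log|s−a|.

-log(s)/6 - log(s - 3)/36 + 9*log(s + 1)/20 - 23*log(s + 6)/90 + C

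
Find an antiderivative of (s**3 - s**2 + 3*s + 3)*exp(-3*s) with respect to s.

(-s**3 - 3*s - 4)*exp(-3*s)/3 + C

Use integration by parts with u = s**3 - s**2 + 3*s + 3, dv = exp(-3*s) ds, so v = -exp(-3*s)/3.
Apply parts 3 times (tabular method): alternate signs, differentiate u down to 0, integrate dv up.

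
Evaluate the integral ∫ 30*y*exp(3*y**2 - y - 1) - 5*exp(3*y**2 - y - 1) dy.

Let u = 3*y**2 - y - 1, so du = (6*y - 1) dy.
Rewriting, the integral becomes 5·∫ e^u du = 5·e^u.
Substituting back, u = 3*y**2 - y - 1.

5*exp(3*y**2 - y - 1) + C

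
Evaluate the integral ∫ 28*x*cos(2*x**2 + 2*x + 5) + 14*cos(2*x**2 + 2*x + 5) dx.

7*sin(2*x**2 + 2*x + 5) + C

Let u = 2*x**2 + 2*x + 5, so du = (4*x + 2) dx.
Rewriting, the integral becomes 7·∫ cos(u) du = 7·sin(u).
Substituting back, u = 2*x**2 + 2*x + 5.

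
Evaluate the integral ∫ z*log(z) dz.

Use integration by parts with u = log(z), dv = z dz.
Then du = 1/z dz and v = z**2/2.

z**2*log(z)/2 - z**2/4 + C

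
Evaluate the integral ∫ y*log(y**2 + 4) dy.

Let u = y**2 + 4, so du = (2*y) dy.
The integral becomes (1/2)·∫ log(u) du; integrate by parts with u′=log(u), dv′=du.

y**2*log(y**2 + 4)/2 - y**2/2 + 2*log(y**2 + 4) + C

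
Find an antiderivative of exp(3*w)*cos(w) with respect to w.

exp(3*w)*sin(w)/10 + 3*exp(3*w)*cos(w)/10 + C

Let I denote the integral. Integrate by parts with u = cos(w), dv = exp(3*w) dw, so v = exp(3*w)/3: I = exp(3*w)*cos(w)/3 + (1/3)·∫ exp(3*w)*sin(w) dw.
Apply parts again with u = sin(w), dv = exp(3*w) dw: ∫ exp(3*w)*sin(w) dw = exp(3*w)*sin(w)/3 − (1/3)·I. Substituting back brings back I: I = exp(3*w)*sin(w)/9 + exp(3*w)*cos(w)/3 − (1/9)·I.
Solving for I: (1 + 1/9)·I equals the remaining terms, so I = (9/10)·(exp(3*w)*sin(w)/9 + exp(3*w)*cos(w)/3).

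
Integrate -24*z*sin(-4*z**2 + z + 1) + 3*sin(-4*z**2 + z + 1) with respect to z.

-3*cos(-4*z**2 + z + 1) + C

Let u = 4*z**2 - z - 1, so du = (8*z - 1) dz.
Rewriting, the integral becomes 3·∫ sin(u) du = 3·-cos(u).
Substituting back, u = 4*z**2 - z - 1.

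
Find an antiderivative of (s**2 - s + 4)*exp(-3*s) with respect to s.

Use integration by parts with u = s**2 - s + 4, dv = exp(-3*s) ds, so v = -exp(-3*s)/3.
Apply parts 2 times (tabular method): alternate signs, differentiate u down to 0, integrate dv up.

(-9*s**2 + 3*s - 35)*exp(-3*s)/27 + C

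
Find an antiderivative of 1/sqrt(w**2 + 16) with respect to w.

log(w + sqrt(w**2 + 16)) + C

Substitute w = 4·tan(θ), so dw = 4·sec(θ)^2 dθ and the radical becomes sqrt(w**2 + 16) = 4·sec(θ) by the Pythagorean identity.
Integrate the resulting trig expression in θ, then back-substitute tan(θ) = w/4, sec(θ) = sqrt(w**2 + 16)/4 (absorbing any constant into C).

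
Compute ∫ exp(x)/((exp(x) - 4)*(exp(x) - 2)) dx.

Let u = e^x, du = e^x dx.
The integral becomes ∫ du/((u-2)(u-4)); decompose into partial fractions.

log(exp(x) - 4)/2 - log(exp(x) - 2)/2 + C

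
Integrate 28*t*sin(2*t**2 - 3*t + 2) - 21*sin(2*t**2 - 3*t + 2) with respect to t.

Let u = 2*t**2 - 3*t + 2, so du = (4*t - 3) dt.
Rewriting, the integral becomes 7·∫ sin(u) du = 7·-cos(u).
Substituting back, u = 2*t**2 - 3*t + 2.

-7*cos(2*t**2 - 3*t + 2) + C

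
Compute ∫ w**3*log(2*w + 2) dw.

w**4*log(2*w + 2)/4 - w**4/16 + w**3/12 - w**2/8 + w/4 - log(w + 1)/4 + C

Use integration by parts with u = log(2*w + 2), dv = w**3 dw.
Then du = 2/(2*w + 2) dw and v = w**4/4.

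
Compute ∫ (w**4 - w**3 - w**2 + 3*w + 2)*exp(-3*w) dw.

Use integration by parts with u = w**4 - w**3 - w**2 + 3*w + 2, dv = exp(-3*w) dw, so v = -exp(-3*w)/3.
Apply parts 4 times (tabular method): alternate signs, differentiate u down to 0, integrate dv up.

(-27*w**4 - 9*w**3 + 18*w**2 - 69*w - 77)*exp(-3*w)/81 + C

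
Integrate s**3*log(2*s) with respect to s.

s**4*(log(s) + log(2))/4 - s**4/16 + C

Use integration by parts with u = log(2*s), dv = s**3 ds.
Then du = 1/s ds and v = s**4/4.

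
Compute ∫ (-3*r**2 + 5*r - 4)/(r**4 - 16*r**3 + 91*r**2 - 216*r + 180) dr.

-41*log(r - 6)/6 + 9*log(r - 5) - 8*log(r - 3)/3 + log(r - 2)/2 + C

Factor the denominator: (r - 6)*(r - 5)*(r - 3)*(r - 2).
Partial-fraction decomposition: 1/(2*(r - 2)) - 8/(3*(r - 3)) + 9/(r - 5) - 41/(6*(r - 6)).
Integrate each term: A/(r−a) contributes A·log|r−a|.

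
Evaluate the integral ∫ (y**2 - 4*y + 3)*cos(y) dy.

Use integration by parts with u = y**2 - 4*y + 3, dv = cos(y) dy, so v = sin(y).
Apply parts 2 times (tabular method): alternate signs, differentiate u down to 0, integrate dv up.

y**2*sin(y) - 4*y*sin(y) + 2*y*cos(y) + sin(y) - 4*cos(y) + C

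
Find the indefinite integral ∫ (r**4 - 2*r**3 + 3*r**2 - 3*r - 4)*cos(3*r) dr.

Use integration by parts with u = r**4 - 2*r**3 + 3*r**2 - 3*r - 4, dv = cos(3*r) dr, so v = sin(3*r)/3.
Apply parts 4 times (tabular method): alternate signs, differentiate u down to 0, integrate dv up.

r**4*sin(3*r)/3 - 2*r**3*sin(3*r)/3 + 4*r**3*cos(3*r)/9 + 5*r**2*sin(3*r)/9 - 2*r**2*cos(3*r)/3 - 5*r*sin(3*r)/9 + 10*r*cos(3*r)/27 - 118*sin(3*r)/81 - 5*cos(3*r)/27 + C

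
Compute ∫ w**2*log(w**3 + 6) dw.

w**3*log(w**3 + 6)/3 - w**3/3 + 2*log(w**3 + 6) + C

Let u = w**3 + 6, so du = (3*w**2) dw.
The integral becomes (1/3)·∫ log(u) du; integrate by parts with u′=log(u), dv′=du.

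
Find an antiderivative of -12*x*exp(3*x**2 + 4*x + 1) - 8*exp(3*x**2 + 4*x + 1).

Let u = 3*x**2 + 4*x + 1, so du = (6*x + 4) dx.
Rewriting, the integral becomes -2·∫ e^u du = -2·e^u.
Substituting back, u = 3*x**2 + 4*x + 1.

-2*exp(3*x**2 + 4*x + 1) + C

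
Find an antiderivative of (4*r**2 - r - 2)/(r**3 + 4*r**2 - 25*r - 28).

58*log(r - 4)/55 - log(r + 1)/10 + 67*log(r + 7)/22 + C

Factor the denominator: (r - 4)*(r + 1)*(r + 7).
Partial-fraction decomposition: 67/(22*(r + 7)) - 1/(10*(r + 1)) + 58/(55*(r - 4)).
Integrate each term: A/(r−a) contributes A·log|r−a|.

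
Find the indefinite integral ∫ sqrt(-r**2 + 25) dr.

r*sqrt(-r**2 + 25)/2 + 25*asin(r/5)/2 + C

Substitute r = 5·sin(θ), so dr = 5·cos(θ) dθ and the radical becomes sqrt(-r**2 + 25) = 5·cos(θ) by the Pythagorean identity.
Integrate the resulting trig expression in θ, then back-substitute θ = asin(r/5), sin(θ) = r/5, cos(θ) = sqrt(-r**2 + 25)/5 (absorbing any constant into C).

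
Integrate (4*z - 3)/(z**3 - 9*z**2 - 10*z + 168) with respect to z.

Factor the denominator: (z - 7)*(z - 6)*(z + 4).
Partial-fraction decomposition: -19/(110*(z + 4)) - 21/(10*(z - 6)) + 25/(11*(z - 7)).
Integrate each term: A/(z−a) contributes A·log|z−a|.

25*log(z - 7)/11 - 21*log(z - 6)/10 - 19*log(z + 4)/110 + C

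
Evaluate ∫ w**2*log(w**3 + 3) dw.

Let u = w**3 + 3, so du = (3*w**2) dw.
The integral becomes (1/3)·∫ log(u) du; integrate by parts with u′=log(u), dv′=du.

w**3*log(w**3 + 3)/3 - w**3/3 + log(w**3 + 3) + C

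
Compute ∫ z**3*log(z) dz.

Use integration by parts with u = log(z), dv = z**3 dz.
Then du = 1/z dz and v = z**4/4.

z**4*log(z)/4 - z**4/16 + C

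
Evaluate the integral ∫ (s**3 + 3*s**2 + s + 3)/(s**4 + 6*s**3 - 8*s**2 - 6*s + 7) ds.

5*log(s - 1)/16 + log(s + 1)/6 + 25*log(s + 7)/48 - 1/(2*s - 2) + C

Factor the denominator: (s - 1)**2*(s + 1)*(s + 7).
Partial-fraction decomposition: 25/(48*(s + 7)) + 1/(6*(s + 1)) + 5/(16*(s - 1)) + 1/(2*(s - 1)**2).
Integrate each term; A/(s−a) gives A·log|s−a|; A/(s−a)² gives −A/(s−a).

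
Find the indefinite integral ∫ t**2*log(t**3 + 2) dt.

Let u = t**3 + 2, so du = (3*t**2) dt.
The integral becomes (1/3)·∫ log(u) du; integrate by parts with u′=log(u), dv′=du.

t**3*log(t**3 + 2)/3 - t**3/3 + 2*log(t**3 + 2)/3 + C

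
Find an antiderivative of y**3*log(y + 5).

Use integration by parts with u = log(y + 5), dv = y**3 dy.
Then du = 1/(y + 5) dy and v = y**4/4.

y**4*log(y + 5)/4 - y**4/16 + 5*y**3/12 - 25*y**2/8 + 125*y/4 - 625*log(y + 5)/4 + C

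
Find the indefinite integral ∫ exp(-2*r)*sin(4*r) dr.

Let I denote the integral. Integrate by parts with u = sin(4*r), dv = exp(-2*r) dr, so v = -exp(-2*r)/2: I = -exp(-2*r)*sin(4*r)/2 + 2·∫ exp(-2*r)*cos(4*r) dr.
Apply parts again with u = cos(4*r), dv = exp(-2*r) dr: ∫ exp(-2*r)*cos(4*r) dr = -exp(-2*r)*cos(4*r)/2 − 2·I. Substituting back brings back I: I = -exp(-2*r)*sin(4*r)/2 - exp(-2*r)*cos(4*r) − 4·I.
Solving for I: (1 + 4)·I equals the remaining terms, so I = (1/5)·(-exp(-2*r)*sin(4*r)/2 - exp(-2*r)*cos(4*r)).

-exp(-2*r)*sin(4*r)/10 - exp(-2*r)*cos(4*r)/5 + C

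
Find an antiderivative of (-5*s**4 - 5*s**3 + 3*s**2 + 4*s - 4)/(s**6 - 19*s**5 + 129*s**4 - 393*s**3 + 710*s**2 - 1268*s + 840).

Factor the denominator: (s - 7)*(s - 6)*(s - 5)*(s - 1)*(s**2 + 4).
Partial-fraction decomposition: -6*(619*s - 66)/(38425*(s**2 + 4)) + 7/(600*(s - 1)) - 3659/(232*(s - 5)) + 929/(25*(s - 6)) - 13549/(636*(s - 7)).
Integrate each term; A/(s−a) gives A·log|s−a|; the (Bs+D)/(s²+p²) term gives a log and an atan.

-13549*log(s - 7)/636 + 929*log(s - 6)/25 - 3659*log(s - 5)/232 + 7*log(s - 1)/600 - 1857*log(s**2 + 4)/38425 + 198*atan(s/2)/38425 + C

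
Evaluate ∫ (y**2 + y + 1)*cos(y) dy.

Use integration by parts with u = y**2 + y + 1, dv = cos(y) dy, so v = sin(y).
Apply parts 2 times (tabular method): alternate signs, differentiate u down to 0, integrate dv up.

y**2*sin(y) + y*sin(y) + 2*y*cos(y) - sin(y) + cos(y) + C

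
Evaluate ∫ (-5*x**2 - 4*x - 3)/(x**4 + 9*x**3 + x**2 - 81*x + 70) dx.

-31*log(x - 2)/63 + log(x - 1)/4 - 9*log(x + 5)/7 + 55*log(x + 7)/36 + C

Factor the denominator: (x - 2)*(x - 1)*(x + 5)*(x + 7).
Partial-fraction decomposition: 55/(36*(x + 7)) - 9/(7*(x + 5)) + 1/(4*(x - 1)) - 31/(63*(x - 2)).
Integrate each term: A/(x−a) contributes A·log|x−a|.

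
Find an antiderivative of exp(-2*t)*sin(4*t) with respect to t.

Let I denote the integral. Integrate by parts with u = sin(4*t), dv = exp(-2*t) dt, so v = -exp(-2*t)/2: I = -exp(-2*t)*sin(4*t)/2 + 2·∫ exp(-2*t)*cos(4*t) dt.
Apply parts again with u = cos(4*t), dv = exp(-2*t) dt: ∫ exp(-2*t)*cos(4*t) dt = -exp(-2*t)*cos(4*t)/2 − 2·I. Substituting back brings back I: I = -exp(-2*t)*sin(4*t)/2 - exp(-2*t)*cos(4*t) − 4·I.
Solving for I: (1 + 4)·I equals the remaining terms, so I = (1/5)·(-exp(-2*t)*sin(4*t)/2 - exp(-2*t)*cos(4*t)).

-exp(-2*t)*sin(4*t)/10 - exp(-2*t)*cos(4*t)/5 + C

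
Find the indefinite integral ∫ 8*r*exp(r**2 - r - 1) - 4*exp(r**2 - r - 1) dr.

Let u = r**2 - r - 1, so du = (2*r - 1) dr.
Rewriting, the integral becomes 4·∫ e^u du = 4·e^u.
Substituting back, u = r**2 - r - 1.

4*exp(r**2 - r - 1) + C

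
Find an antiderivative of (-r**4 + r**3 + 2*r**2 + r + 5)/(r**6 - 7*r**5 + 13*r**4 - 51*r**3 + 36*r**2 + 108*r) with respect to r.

5*log(r)/108 - 997*log(r - 6)/7560 - 7*log(r - 2)/312 - 2*log(r + 1)/105 + 223*log(r**2 + 9)/3510 - 107*atan(r/3)/1755 + C

Factor the denominator: r*(r - 6)*(r - 2)*(r + 1)*(r**2 + 9).
Partial-fraction decomposition: (223*r - 321)/(1755*(r**2 + 9)) - 2/(105*(r + 1)) - 7/(312*(r - 2)) - 997/(7560*(r - 6)) + 5/(108*r).
Integrate each term; A/(r−a) gives A·log|r−a|; the (Br+D)/(r²+p²) term gives a log and an atan.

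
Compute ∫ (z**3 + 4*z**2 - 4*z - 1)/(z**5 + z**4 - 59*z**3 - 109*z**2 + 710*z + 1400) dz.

Factor the denominator: (z - 7)*(z - 4)*(z + 2)*(z + 5)**2.
Partial-fraction decomposition: -167/(1944*(z + 5)) + 1/(54*(z + 5)**2) + 5/(162*(z + 2)) - 37/(486*(z - 4)) + 85/(648*(z - 7)).
Integrate each term; A/(z−a) gives A·log|z−a|; A/(z−a)² gives −A/(z−a).

85*log(z - 7)/648 - 37*log(z - 4)/486 + 5*log(z + 2)/162 - 167*log(z + 5)/1944 - 1/(54*z + 270) + C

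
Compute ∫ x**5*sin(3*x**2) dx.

-x**4*cos(3*x**2)/6 + x**2*sin(3*x**2)/9 + cos(3*x**2)/27 + C

Let u = x², du = 2x dx; rewrite as (1/2)∫ u^2·sin(3u) du.
Now integrate by parts 2 times.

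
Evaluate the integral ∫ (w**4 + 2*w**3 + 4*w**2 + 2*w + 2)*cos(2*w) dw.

Use integration by parts with u = w**4 + 2*w**3 + 4*w**2 + 2*w + 2, dv = cos(2*w) dw, so v = sin(2*w)/2.
Apply parts 4 times (tabular method): alternate signs, differentiate u down to 0, integrate dv up.

w**4*sin(2*w)/2 + w**3*sin(2*w) + w**3*cos(2*w) + w**2*sin(2*w)/2 + 3*w**2*cos(2*w)/2 - w*sin(2*w)/2 + w*cos(2*w)/2 + 3*sin(2*w)/4 - cos(2*w)/4 + C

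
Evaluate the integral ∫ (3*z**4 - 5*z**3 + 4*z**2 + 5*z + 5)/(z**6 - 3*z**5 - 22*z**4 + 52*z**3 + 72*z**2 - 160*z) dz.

Factor the denominator: z*(z - 5)*(z - 2)**2*(z + 2)*(z + 4).
Partial-fraction decomposition: -379/(864*(z + 4)) + 99/(448*(z + 2)) - 137/(576*(z - 2)) - 13/(48*(z - 2)**2) + 92/(189*(z - 5)) - 1/(32*z).
Integrate each term; A/(z−a) gives A·log|z−a|; A/(z−a)² gives −A/(z−a).

-log(z)/32 + 92*log(z - 5)/189 - 137*log(z - 2)/576 + 99*log(z + 2)/448 - 379*log(z + 4)/864 + 13/(48*z - 96) + C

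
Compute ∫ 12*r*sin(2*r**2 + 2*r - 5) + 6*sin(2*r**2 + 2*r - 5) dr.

-3*cos(2*r**2 + 2*r - 5) + C

Let u = 2*r**2 + 2*r - 5, so du = (4*r + 2) dr.
Rewriting, the integral becomes 3·∫ sin(u) du = 3·-cos(u).
Substituting back, u = 2*r**2 + 2*r - 5.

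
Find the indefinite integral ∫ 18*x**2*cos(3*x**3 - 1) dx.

Let u = 3*x**3 - 1, so du = (9*x**2) dx.
Rewriting, the integral becomes 2·∫ cos(u) du = 2·sin(u).
Substituting back, u = 3*x**3 - 1.

2*sin(3*x**3 - 1) + C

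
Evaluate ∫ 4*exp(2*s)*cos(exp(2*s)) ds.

2*sin(exp(2*s)) + C

Let u = exp(2*s), so du = (2*exp(2*s)) ds.
Rewriting, the integral becomes 2·∫ cos(u) du = 2·sin(u).
Substituting back, u = exp(2*s).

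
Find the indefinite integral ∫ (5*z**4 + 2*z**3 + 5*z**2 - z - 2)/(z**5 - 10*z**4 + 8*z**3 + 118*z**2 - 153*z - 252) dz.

Factor the denominator: (z - 7)*(z - 4)*(z - 3)*(z + 1)*(z + 3).
Partial-fraction decomposition: 397/(840*(z + 3)) - 7/(320*(z + 1)) + 499/(96*(z - 3)) - 494/(35*(z - 4)) + 4309/(320*(z - 7)).
Integrate each term: A/(z−a) contributes A·log|z−a|.

4309*log(z - 7)/320 - 494*log(z - 4)/35 + 499*log(z - 3)/96 - 7*log(z + 1)/320 + 397*log(z + 3)/840 + C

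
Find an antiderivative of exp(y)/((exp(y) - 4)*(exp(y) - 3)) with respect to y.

log(exp(y) - 4) - log(exp(y) - 3) + C

Let u = e^y, du = e^y dy.
The integral becomes ∫ du/((u-3)(u-4)); decompose into partial fractions.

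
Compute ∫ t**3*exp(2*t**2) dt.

(2*t**2 - 1)*exp(2*t**2)/8 + C

Let u = t², du = 2t dt; rewrite as (1/2)∫ u^1·exp(2u) du.
Now integrate by parts 1 time.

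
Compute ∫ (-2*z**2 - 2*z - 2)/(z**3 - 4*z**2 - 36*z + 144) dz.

-43*log(z - 6)/12 + 21*log(z - 4)/10 - 31*log(z + 6)/60 + C

Factor the denominator: (z - 6)*(z - 4)*(z + 6).
Partial-fraction decomposition: -31/(60*(z + 6)) + 21/(10*(z - 4)) - 43/(12*(z - 6)).
Integrate each term: A/(z−a) contributes A·log|z−a|.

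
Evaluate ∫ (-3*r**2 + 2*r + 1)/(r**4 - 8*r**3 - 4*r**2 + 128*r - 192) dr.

-19*log(r - 6)/16 + 39*log(r - 4)/32 - 7*log(r - 2)/48 + 11*log(r + 4)/96 + C

Factor the denominator: (r - 6)*(r - 4)*(r - 2)*(r + 4).
Partial-fraction decomposition: 11/(96*(r + 4)) - 7/(48*(r - 2)) + 39/(32*(r - 4)) - 19/(16*(r - 6)).
Integrate each term: A/(r−a) contributes A·log|r−a|.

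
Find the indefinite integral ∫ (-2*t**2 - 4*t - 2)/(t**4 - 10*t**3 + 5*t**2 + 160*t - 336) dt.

-32*log(t - 7)/33 + 25*log(t - 4)/12 - 8*log(t - 3)/7 + 9*log(t + 4)/308 + C

Factor the denominator: (t - 7)*(t - 4)*(t - 3)*(t + 4).
Partial-fraction decomposition: 9/(308*(t + 4)) - 8/(7*(t - 3)) + 25/(12*(t - 4)) - 32/(33*(t - 7)).
Integrate each term: A/(t−a) contributes A·log|t−a|.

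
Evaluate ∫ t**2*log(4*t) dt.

Use integration by parts with u = log(4*t), dv = t**2 dt.
Then du = 1/t dt and v = t**3/3.

t**3*(log(t) + 2*log(2))/3 - t**3/9 + C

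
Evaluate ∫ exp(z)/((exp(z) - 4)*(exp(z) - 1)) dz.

Let u = e^z, du = e^z dz.
The integral becomes ∫ du/((u-1)(u-4)); decompose into partial fractions.

log(exp(z) - 4)/3 - log(exp(z) - 1)/3 + C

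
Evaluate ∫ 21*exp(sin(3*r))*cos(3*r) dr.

7*exp(sin(3*r)) + C

Let u = sin(3*r), so du = (3*cos(3*r)) dr.
Rewriting, the integral becomes 7·∫ e^u du = 7·e^u.
Substituting back, u = sin(3*r).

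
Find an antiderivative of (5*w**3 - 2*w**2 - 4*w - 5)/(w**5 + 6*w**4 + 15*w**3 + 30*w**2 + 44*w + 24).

Factor the denominator: (w + 1)*(w + 2)*(w + 3)*(w**2 + 4).
Partial-fraction decomposition: 3*(137*w - 242)/(520*(w**2 + 4)) - 73/(13*(w + 3)) + 45/(8*(w + 2)) - 4/(5*(w + 1)).
Integrate each term; A/(w−a) gives A·log|w−a|; the (Bw+D)/(w²+p²) term gives a log and an atan.

-4*log(w + 1)/5 + 45*log(w + 2)/8 - 73*log(w + 3)/13 + 411*log(w**2 + 4)/1040 - 363*atan(w/2)/520 + C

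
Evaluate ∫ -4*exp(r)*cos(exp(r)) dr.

-4*sin(exp(r)) + C

Let u = exp(r), so du = (exp(r)) dr.
Rewriting, the integral becomes -4·∫ cos(u) du = -4·sin(u).
Substituting back, u = exp(r).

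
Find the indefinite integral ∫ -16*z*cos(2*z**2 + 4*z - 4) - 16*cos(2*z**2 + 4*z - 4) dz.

Let u = 2*z**2 + 4*z - 4, so du = (4*z + 4) dz.
Rewriting, the integral becomes -4·∫ cos(u) du = -4·sin(u).
Substituting back, u = 2*z**2 + 4*z - 4.

-4*sin(2*z**2 + 4*z - 4) + C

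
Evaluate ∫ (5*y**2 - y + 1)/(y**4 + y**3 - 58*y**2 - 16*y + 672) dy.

Factor the denominator: (y - 6)*(y - 4)*(y + 4)*(y + 7).
Partial-fraction decomposition: -23/(39*(y + 7)) + 17/(48*(y + 4)) - 7/(16*(y - 4)) + 35/(52*(y - 6)).
Integrate each term: A/(y−a) contributes A·log|y−a|.

35*log(y - 6)/52 - 7*log(y - 4)/16 + 17*log(y + 4)/48 - 23*log(y + 7)/39 + C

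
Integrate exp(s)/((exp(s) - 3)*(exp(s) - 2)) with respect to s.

Let u = e^s, du = e^s ds.
The integral becomes ∫ du/((u-3)(u-2)); decompose into partial fractions.

log(exp(s) - 3) - log(exp(s) - 2) + C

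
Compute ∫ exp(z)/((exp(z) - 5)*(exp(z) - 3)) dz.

log(exp(z) - 5)/2 - log(exp(z) - 3)/2 + C

Let u = e^z, du = e^z dz.
The integral becomes ∫ du/((u-3)(u-5)); decompose into partial fractions.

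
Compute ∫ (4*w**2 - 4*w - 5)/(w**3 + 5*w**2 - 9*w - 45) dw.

Factor the denominator: (w - 3)*(w + 3)*(w + 5).
Partial-fraction decomposition: 115/(16*(w + 5)) - 43/(12*(w + 3)) + 19/(48*(w - 3)).
Integrate each term: A/(w−a) contributes A·log|w−a|.

19*log(w - 3)/48 - 43*log(w + 3)/12 + 115*log(w + 5)/16 + C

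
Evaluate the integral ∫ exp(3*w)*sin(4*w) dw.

Let I denote the integral. Integrate by parts with u = sin(4*w), dv = exp(3*w) dw, so v = exp(3*w)/3: I = exp(3*w)*sin(4*w)/3 − (4/3)·∫ exp(3*w)*cos(4*w) dw.
Apply parts again with u = cos(4*w), dv = exp(3*w) dw: ∫ exp(3*w)*cos(4*w) dw = exp(3*w)*cos(4*w)/3 + (4/3)·I. Substituting back brings back I: I = exp(3*w)*sin(4*w)/3 - 4*exp(3*w)*cos(4*w)/9 − (16/9)·I.
Solving for I: (1 + 16/9)·I equals the remaining terms, so I = (9/25)·(exp(3*w)*sin(4*w)/3 - 4*exp(3*w)*cos(4*w)/9).

3*exp(3*w)*sin(4*w)/25 - 4*exp(3*w)*cos(4*w)/25 + C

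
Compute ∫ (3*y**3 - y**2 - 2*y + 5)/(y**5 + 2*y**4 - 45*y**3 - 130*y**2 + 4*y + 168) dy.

Factor the denominator: (y - 7)*(y - 1)*(y + 2)**2*(y + 6).
Partial-fraction decomposition: -667/(1456*(y + 6)) + 1235/(3888*(y + 2)) - 19/(108*(y + 2)**2) - 5/(378*(y - 1)) + 971/(6318*(y - 7)).
Integrate each term; A/(y−a) gives A·log|y−a|; A/(y−a)² gives −A/(y−a).

971*log(y - 7)/6318 - 5*log(y - 1)/378 + 1235*log(y + 2)/3888 - 667*log(y + 6)/1456 + 19/(108*y + 216) + C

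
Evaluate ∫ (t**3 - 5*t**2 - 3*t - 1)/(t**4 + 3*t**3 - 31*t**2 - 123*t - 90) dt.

17*log(t - 6)/693 + log(t + 1)/14 - 16*log(t + 3)/9 + 59*log(t + 5)/22 + C

Factor the denominator: (t - 6)*(t + 1)*(t + 3)*(t + 5).
Partial-fraction decomposition: 59/(22*(t + 5)) - 16/(9*(t + 3)) + 1/(14*(t + 1)) + 17/(693*(t - 6)).
Integrate each term: A/(t−a) contributes A·log|t−a|.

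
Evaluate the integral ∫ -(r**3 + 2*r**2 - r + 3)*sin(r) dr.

Use integration by parts with u = r**3 + 2*r**2 - r + 3, dv = -sin(r) dr, so v = cos(r).
Apply parts 3 times (tabular method): alternate signs, differentiate u down to 0, integrate dv up.

r**3*cos(r) - 3*r**2*sin(r) + 2*r**2*cos(r) - 4*r*sin(r) - 7*r*cos(r) + 7*sin(r) - cos(r) + C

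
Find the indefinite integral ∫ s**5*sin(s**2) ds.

Let u = s², du = 2s ds; rewrite as (1/2)∫ u^2·sin(1u) du.
Now integrate by parts 2 times.

-s**4*cos(s**2)/2 + s**2*sin(s**2) + cos(s**2) + C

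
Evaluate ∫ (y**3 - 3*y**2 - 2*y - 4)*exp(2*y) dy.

Use integration by parts with u = y**3 - 3*y**2 - 2*y - 4, dv = exp(2*y) dy, so v = exp(2*y)/2.
Apply parts 3 times (tabular method): alternate signs, differentiate u down to 0, integrate dv up.

(4*y**3 - 18*y**2 + 10*y - 21)*exp(2*y)/8 + C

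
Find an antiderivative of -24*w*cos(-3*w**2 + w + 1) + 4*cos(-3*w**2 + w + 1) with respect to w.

Let u = 3*w**2 - w - 1, so du = (6*w - 1) dw.
Rewriting, the integral becomes -4·∫ cos(u) du = -4·sin(u).
Substituting back, u = 3*w**2 - w - 1.

4*sin(-3*w**2 + w + 1) + C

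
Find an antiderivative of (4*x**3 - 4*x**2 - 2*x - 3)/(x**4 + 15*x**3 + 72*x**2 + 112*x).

-3*log(x)/112 - 331*log(x + 4)/16 + 173*log(x + 7)/7 - 105/(4*x + 16) + C

Factor the denominator: x*(x + 4)**2*(x + 7).
Partial-fraction decomposition: 173/(7*(x + 7)) - 331/(16*(x + 4)) + 105/(4*(x + 4)**2) - 3/(112*x).
Integrate each term; A/(x−a) gives A·log|x−a|; A/(x−a)² gives −A/(x−a).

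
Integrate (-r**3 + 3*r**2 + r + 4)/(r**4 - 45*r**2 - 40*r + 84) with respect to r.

-185*log(r - 7)/702 - log(r - 1)/18 + 11*log(r + 2)/54 - 23*log(r + 6)/26 + C

Factor the denominator: (r - 7)*(r - 1)*(r + 2)*(r + 6).
Partial-fraction decomposition: -23/(26*(r + 6)) + 11/(54*(r + 2)) - 1/(18*(r - 1)) - 185/(702*(r - 7)).
Integrate each term: A/(r−a) contributes A·log|r−a|.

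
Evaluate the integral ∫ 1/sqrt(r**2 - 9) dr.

Substitute r = 3·sec(θ), so dr = 3·sec(θ)*tan(θ) dθ and the radical becomes sqrt(r**2 - 9) = 3·tan(θ) by the Pythagorean identity.
Integrate the resulting trig expression in θ, then back-substitute sec(θ) = r/3, tan(θ) = sqrt(r**2 - 9)/3 (absorbing any constant into C).

log(r + sqrt(r**2 - 9)) + C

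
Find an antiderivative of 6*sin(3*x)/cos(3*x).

-2*log(cos(3*x)) + C

Let u = cos(3*x), so du = (-3*sin(3*x)) dx.
Rewriting, the integral becomes -2·∫ 1/u du = -2·log(u).
Substituting back, u = cos(3*x).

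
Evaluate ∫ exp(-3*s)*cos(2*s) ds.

Let I denote the integral. Integrate by parts with u = cos(2*s), dv = exp(-3*s) ds, so v = -exp(-3*s)/3: I = -exp(-3*s)*cos(2*s)/3 − (2/3)·∫ exp(-3*s)*sin(2*s) ds.
Apply parts again with u = sin(2*s), dv = exp(-3*s) ds: ∫ exp(-3*s)*sin(2*s) ds = -exp(-3*s)*sin(2*s)/3 + (2/3)·I. Substituting back brings back I: I = 2*exp(-3*s)*sin(2*s)/9 - exp(-3*s)*cos(2*s)/3 − (4/9)·I.
Solving for I: (1 + 4/9)·I equals the remaining terms, so I = (9/13)·(2*exp(-3*s)*sin(2*s)/9 - exp(-3*s)*cos(2*s)/3).

2*exp(-3*s)*sin(2*s)/13 - 3*exp(-3*s)*cos(2*s)/13 + C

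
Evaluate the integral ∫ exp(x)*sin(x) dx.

exp(x)*sin(x)/2 - exp(x)*cos(x)/2 + C

Let I denote the integral. Integrate by parts with u = sin(x), dv = exp(x) dx, so v = exp(x): I = exp(x)*sin(x) − ∫ exp(x)*cos(x) dx.
Apply parts again with u = cos(x), dv = exp(x) dx: ∫ exp(x)*cos(x) dx = exp(x)*cos(x) + I. Substituting back brings back I: I = exp(x)*sin(x) - exp(x)*cos(x) − I.
Solving for I: (1 + 1)·I equals the remaining terms, so I = (1/2)·(exp(x)*sin(x) - exp(x)*cos(x)).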